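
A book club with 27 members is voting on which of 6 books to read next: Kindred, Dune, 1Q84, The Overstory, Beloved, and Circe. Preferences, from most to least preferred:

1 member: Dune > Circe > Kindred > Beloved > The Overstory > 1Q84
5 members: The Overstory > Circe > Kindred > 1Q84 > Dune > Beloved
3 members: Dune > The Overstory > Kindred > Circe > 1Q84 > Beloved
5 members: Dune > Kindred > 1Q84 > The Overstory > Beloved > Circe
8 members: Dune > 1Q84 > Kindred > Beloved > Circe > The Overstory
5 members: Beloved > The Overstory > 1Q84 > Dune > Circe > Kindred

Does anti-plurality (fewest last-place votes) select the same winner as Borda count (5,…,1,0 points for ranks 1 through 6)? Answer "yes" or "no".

yes

Anti-plurality — last-place votes: Kindred 5, Dune 0, 1Q84 1, The Overstory 8, Beloved 8, Circe 5. Winner: Dune.
Borda — scores: Kindred 71, Dune 100, 1Q84 75, The Overstory 68, Beloved 48, Circe 43. Winner: Dune.
The two methods agree.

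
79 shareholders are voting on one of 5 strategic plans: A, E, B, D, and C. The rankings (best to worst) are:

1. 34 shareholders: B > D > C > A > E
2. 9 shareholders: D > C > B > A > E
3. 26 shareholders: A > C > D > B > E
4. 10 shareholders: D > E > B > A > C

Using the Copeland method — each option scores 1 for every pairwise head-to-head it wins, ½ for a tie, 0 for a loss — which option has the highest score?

D

A: beats E; loses to B, D, and C → score 1.
E: loses to A, B, D, and C → score 0.
B: beats A, E, and C; loses to D → score 3.
D: beats A, E, B, and C → score 4.
C: beats A and E; loses to B and D → score 2.
D has the best pairwise record.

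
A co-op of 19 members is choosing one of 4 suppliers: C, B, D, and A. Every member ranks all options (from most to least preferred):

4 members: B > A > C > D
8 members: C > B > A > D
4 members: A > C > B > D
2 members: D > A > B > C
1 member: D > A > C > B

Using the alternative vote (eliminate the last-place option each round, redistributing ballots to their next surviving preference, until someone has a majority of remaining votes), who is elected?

A

Round 1: C 8, B 4, D 3, A 4. Eliminate D.
Round 2: C 8, B 4, A 7. Eliminate B.
Round 3: C 8, A 11. A has a majority.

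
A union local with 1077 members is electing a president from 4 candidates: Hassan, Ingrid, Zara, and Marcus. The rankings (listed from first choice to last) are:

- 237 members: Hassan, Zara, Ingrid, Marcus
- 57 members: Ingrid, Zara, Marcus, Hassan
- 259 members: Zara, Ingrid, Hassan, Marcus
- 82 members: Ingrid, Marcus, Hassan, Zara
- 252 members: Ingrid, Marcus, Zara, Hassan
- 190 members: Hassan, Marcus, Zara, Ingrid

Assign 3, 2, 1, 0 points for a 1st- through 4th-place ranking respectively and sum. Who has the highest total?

Hassan: 237·3 + 57·0 + 259·1 + 82·1 + 252·0 + 190·3 = 1622
Ingrid: 237·1 + 57·3 + 259·2 + 82·3 + 252·3 + 190·0 = 1928
Zara: 237·2 + 57·2 + 259·3 + 82·0 + 252·1 + 190·1 = 1807
Marcus: 237·0 + 57·1 + 259·0 + 82·2 + 252·2 + 190·2 = 1105
Ingrid has the highest Borda score (1928).

Ingrid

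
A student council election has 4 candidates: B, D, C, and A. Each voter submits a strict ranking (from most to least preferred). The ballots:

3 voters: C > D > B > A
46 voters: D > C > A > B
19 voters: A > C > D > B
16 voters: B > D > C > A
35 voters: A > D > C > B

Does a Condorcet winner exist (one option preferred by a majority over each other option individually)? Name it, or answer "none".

D vs B: 103–16 for D.
D vs C: 97–22 for D.
D vs A: 65–54 for D.
D beats every other option head-to-head.

D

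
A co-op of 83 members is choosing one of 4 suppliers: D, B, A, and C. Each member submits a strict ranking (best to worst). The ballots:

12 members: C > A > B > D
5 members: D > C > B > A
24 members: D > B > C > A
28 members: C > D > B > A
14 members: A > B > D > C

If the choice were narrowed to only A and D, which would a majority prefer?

Voters preferring A to D: 26; preferring D to A: 57.
D wins the head-to-head.

D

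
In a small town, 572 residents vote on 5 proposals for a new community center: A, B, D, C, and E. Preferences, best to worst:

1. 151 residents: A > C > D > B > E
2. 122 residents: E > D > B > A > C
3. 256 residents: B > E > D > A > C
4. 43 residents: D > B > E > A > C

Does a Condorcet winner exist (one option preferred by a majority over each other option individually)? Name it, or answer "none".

Checking pairwise contests:
B beats A 421–151.
D beats B 316–256.
E beats D 378–194.
A beats C 572–0.
B beats E 450–122.
Every option loses at least one head-to-head, so there is no Condorcet winner.

none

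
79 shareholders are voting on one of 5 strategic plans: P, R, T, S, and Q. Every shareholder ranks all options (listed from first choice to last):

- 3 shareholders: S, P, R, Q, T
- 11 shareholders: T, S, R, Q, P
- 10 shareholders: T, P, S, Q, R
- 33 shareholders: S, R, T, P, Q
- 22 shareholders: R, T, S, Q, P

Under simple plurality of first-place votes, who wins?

First-place votes: P 0, R 22, T 21, S 36, Q 0.
S has the most first-place votes.

S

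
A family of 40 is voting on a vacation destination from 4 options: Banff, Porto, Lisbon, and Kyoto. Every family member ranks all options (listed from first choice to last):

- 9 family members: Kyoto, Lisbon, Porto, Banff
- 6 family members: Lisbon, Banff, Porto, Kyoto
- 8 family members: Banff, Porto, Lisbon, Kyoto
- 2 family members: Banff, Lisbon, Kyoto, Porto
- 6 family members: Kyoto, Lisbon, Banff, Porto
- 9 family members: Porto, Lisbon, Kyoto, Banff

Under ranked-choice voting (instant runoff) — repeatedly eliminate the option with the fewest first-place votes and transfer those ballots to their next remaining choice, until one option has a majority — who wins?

Round 1: Banff 10, Porto 9, Lisbon 6, Kyoto 15. Eliminate Lisbon.
Round 2: Banff 16, Porto 9, Kyoto 15. Eliminate Porto.
Round 3: Banff 16, Kyoto 24. Kyoto has a majority.

Kyoto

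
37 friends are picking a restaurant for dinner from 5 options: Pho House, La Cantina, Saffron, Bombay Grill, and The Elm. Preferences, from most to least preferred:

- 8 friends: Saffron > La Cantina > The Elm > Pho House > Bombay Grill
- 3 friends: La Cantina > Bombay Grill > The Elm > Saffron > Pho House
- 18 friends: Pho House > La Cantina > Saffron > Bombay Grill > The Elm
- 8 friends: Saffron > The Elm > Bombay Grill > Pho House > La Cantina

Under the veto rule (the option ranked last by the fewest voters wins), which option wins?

Last-place votes: Pho House 3, La Cantina 8, Saffron 0, Bombay Grill 8, The Elm 18.
Saffron is ranked last by the fewest voters, so Saffron wins.

Saffron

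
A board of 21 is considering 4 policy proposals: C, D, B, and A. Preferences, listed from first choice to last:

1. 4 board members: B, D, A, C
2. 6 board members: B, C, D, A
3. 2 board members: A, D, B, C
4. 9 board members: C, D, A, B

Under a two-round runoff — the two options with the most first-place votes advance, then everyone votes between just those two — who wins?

Round 1 first-place votes: C 9, D 0, B 10, A 2.
B and C advance.
Runoff: B is preferred to C by 12 voters; C by 9.
B wins the runoff.

B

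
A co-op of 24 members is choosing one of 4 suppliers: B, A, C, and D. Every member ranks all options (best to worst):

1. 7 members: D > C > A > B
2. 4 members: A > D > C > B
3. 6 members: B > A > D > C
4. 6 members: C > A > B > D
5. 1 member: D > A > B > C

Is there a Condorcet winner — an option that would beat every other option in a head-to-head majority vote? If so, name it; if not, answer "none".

Checking pairwise contests:
A beats B 18–6.
C beats A 13–11.
D beats C 18–6.
A beats D 16–8.
Every option loses at least one head-to-head, so there is no Condorcet winner.

none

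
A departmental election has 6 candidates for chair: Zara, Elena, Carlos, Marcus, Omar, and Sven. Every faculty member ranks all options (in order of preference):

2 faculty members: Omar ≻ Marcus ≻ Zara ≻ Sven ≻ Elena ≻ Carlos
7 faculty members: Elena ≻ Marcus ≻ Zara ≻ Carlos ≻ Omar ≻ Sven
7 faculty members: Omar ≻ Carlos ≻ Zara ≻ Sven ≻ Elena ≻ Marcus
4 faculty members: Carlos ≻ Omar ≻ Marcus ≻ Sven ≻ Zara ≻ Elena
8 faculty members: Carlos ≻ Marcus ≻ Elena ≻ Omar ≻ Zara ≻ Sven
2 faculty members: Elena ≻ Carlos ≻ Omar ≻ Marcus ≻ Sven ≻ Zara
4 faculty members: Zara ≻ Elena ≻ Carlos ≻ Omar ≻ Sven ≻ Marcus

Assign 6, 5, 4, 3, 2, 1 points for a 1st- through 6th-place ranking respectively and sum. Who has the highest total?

Zara: 2·4 + 7·4 + 7·4 + 4·2 + 8·2 + 2·1 + 4·6 = 114
Elena: 2·2 + 7·6 + 7·2 + 4·1 + 8·4 + 2·6 + 4·5 = 128
Carlos: 2·1 + 7·3 + 7·5 + 4·6 + 8·6 + 2·5 + 4·4 = 156
Marcus: 2·5 + 7·5 + 7·1 + 4·4 + 8·5 + 2·3 + 4·1 = 118
Omar: 2·6 + 7·2 + 7·6 + 4·5 + 8·3 + 2·4 + 4·3 = 132
Sven: 2·3 + 7·1 + 7·3 + 4·3 + 8·1 + 2·2 + 4·2 = 66
Carlos has the highest Borda score (156).

Carlos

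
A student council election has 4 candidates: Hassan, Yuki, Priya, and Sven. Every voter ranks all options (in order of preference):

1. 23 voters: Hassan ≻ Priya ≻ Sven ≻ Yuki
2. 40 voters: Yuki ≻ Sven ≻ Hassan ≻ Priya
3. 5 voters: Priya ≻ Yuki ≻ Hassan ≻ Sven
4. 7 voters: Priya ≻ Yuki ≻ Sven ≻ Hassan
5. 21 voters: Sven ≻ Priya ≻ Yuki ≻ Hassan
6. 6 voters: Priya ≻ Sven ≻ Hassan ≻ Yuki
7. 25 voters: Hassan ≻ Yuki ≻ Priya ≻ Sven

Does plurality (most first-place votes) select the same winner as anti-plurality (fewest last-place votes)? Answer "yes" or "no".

yes

Plurality — first-place votes: Hassan 48, Yuki 40, Priya 18, Sven 21. Winner: Hassan.
Anti-plurality — last-place votes: Hassan 28, Yuki 29, Priya 40, Sven 30. Winner: Hassan.
The two methods agree.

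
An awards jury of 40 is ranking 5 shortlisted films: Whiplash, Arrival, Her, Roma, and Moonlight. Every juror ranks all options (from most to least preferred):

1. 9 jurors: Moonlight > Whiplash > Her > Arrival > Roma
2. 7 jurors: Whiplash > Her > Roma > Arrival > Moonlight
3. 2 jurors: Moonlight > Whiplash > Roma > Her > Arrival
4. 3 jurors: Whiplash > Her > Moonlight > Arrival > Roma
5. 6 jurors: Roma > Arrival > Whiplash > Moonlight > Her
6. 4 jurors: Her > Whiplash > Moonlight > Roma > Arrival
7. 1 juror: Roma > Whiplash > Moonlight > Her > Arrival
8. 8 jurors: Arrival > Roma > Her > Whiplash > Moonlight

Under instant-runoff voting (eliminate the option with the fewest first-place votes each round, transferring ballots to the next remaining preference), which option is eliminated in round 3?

Round 1: Whiplash 10, Arrival 8, Her 4, Roma 7, Moonlight 11. Eliminate Her.
Round 2: Whiplash 14, Arrival 8, Roma 7, Moonlight 11. Eliminate Roma.
Round 3: Whiplash 15, Arrival 14, Moonlight 11. Eliminate Moonlight.

Moonlight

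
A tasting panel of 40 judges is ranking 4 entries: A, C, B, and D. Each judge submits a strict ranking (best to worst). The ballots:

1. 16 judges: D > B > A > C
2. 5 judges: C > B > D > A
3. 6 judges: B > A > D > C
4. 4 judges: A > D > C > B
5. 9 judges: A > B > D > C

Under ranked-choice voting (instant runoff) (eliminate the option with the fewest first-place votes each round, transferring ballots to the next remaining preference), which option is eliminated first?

C

Round 1: A 13, C 5, B 6, D 16. Eliminate C.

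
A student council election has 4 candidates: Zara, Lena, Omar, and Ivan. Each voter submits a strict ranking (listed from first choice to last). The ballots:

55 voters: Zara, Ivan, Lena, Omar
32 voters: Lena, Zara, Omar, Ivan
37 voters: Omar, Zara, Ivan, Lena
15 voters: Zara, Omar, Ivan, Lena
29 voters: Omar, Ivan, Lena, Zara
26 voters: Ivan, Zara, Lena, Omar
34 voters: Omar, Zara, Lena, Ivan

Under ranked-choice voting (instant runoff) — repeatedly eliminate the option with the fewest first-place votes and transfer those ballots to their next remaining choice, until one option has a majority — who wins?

Zara

Round 1: Zara 70, Lena 32, Omar 100, Ivan 26. Eliminate Ivan.
Round 2: Zara 96, Lena 32, Omar 100. Eliminate Lena.
Round 3: Zara 128, Omar 100. Zara has a majority.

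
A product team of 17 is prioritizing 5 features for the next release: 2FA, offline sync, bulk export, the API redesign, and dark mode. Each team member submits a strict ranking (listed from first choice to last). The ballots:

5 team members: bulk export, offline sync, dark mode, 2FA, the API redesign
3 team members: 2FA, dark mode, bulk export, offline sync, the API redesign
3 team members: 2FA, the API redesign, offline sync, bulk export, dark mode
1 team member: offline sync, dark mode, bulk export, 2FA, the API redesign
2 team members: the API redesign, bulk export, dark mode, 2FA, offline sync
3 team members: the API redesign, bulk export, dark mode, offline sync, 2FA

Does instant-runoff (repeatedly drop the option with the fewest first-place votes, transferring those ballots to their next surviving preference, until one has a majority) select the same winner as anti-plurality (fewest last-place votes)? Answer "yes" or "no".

yes

Instant-runoff — R1 2FA 6, offline sync 1, bulk export 5, the API redesign 5, dark mode 0 (dark mode out); R2 2FA 6, offline sync 1, bulk export 5, the API redesign 5 (offline sync out); R3 2FA 6, bulk export 6, the API redesign 5 (the API redesign out); R4 2FA 6, bulk export 11 (bulk export winner). Winner: bulk export.
Anti-plurality — last-place votes: 2FA 3, offline sync 2, bulk export 0, the API redesign 9, dark mode 3. Winner: bulk export.
The two methods agree.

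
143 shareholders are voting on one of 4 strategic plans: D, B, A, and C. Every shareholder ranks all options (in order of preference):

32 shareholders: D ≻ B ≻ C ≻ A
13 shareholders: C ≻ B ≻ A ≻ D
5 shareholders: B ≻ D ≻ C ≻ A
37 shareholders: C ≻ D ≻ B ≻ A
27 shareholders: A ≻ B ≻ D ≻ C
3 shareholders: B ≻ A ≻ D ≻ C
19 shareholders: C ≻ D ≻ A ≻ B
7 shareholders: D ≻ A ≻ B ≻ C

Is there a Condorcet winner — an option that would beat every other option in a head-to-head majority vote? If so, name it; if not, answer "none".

D

D vs B: 95–48 for D.
D vs A: 100–43 for D.
D vs C: 74–69 for D.
D beats every other option head-to-head.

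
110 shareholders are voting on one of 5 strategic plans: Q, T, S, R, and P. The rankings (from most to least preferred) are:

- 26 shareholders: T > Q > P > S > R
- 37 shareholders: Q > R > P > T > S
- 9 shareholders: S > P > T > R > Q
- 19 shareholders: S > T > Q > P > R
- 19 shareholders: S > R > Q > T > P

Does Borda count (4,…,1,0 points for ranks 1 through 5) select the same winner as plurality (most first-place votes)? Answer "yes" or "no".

Borda — scores: Q 302, T 235, S 214, R 177, P 172. Winner: Q.
Plurality — first-place votes: Q 37, T 26, S 47, R 0, P 0. Winner: S.
The two methods disagree.

no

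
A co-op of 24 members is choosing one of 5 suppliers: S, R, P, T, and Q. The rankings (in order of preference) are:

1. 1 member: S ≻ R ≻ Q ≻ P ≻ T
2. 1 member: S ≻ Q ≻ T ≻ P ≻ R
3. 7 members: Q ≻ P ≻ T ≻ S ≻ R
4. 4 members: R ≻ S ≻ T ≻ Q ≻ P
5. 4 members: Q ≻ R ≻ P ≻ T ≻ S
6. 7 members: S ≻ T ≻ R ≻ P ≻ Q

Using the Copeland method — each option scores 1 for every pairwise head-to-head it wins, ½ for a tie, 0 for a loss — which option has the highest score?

S: beats R, P, T, and Q → score 4.
R: beats P; ties Q; loses to S and T → score 1.5.
P: ties T; loses to S, R, and Q → score 0.5.
T: beats R; ties P; loses to S and Q → score 1.5.
Q: beats P and T; ties R; loses to S → score 2.5.
S has the best pairwise record.

S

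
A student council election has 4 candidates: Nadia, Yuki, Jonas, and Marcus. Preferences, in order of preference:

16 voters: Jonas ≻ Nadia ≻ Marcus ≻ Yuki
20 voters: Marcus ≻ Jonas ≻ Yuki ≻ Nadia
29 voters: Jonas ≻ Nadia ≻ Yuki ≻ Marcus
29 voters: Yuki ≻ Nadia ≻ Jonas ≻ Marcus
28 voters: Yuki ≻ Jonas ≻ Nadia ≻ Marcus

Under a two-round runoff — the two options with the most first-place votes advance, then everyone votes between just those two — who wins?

Round 1 first-place votes: Nadia 0, Yuki 57, Jonas 45, Marcus 20.
Yuki and Jonas advance.
Runoff: Yuki is preferred to Jonas by 57 voters; Jonas by 65.
Jonas wins the runoff.

Jonas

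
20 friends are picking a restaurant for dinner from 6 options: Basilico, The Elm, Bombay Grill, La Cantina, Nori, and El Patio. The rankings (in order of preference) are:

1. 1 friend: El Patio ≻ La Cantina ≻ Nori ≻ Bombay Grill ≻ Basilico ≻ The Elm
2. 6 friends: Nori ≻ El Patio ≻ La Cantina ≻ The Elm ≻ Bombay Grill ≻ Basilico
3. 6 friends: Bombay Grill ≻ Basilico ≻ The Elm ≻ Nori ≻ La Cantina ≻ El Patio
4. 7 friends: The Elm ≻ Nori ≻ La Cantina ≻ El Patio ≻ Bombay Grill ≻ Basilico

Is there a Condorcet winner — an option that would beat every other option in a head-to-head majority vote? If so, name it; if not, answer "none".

The Elm

The Elm vs Basilico: 13–7 for The Elm.
The Elm vs Bombay Grill: 13–7 for The Elm.
The Elm vs La Cantina: 13–7 for The Elm.
The Elm vs Nori: 13–7 for The Elm.
The Elm vs El Patio: 13–7 for The Elm.
The Elm beats every other option head-to-head.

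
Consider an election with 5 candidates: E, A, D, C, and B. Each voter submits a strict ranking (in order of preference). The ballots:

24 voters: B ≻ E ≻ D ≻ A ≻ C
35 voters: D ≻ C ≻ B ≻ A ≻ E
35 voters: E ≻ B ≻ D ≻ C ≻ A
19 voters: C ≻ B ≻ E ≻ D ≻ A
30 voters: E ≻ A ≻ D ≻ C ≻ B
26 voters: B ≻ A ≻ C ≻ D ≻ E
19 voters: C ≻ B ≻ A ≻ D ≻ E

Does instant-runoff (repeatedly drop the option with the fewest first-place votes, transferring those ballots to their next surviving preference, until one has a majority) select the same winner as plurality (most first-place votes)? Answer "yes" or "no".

Instant-runoff — R1 E 65, A 0, D 35, C 38, B 50 (A out); R2 E 65, D 35, C 38, B 50 (D out); R3 E 65, C 73, B 50 (B out); R4 E 89, C 99 (C winner). Winner: C.
Plurality — first-place votes: E 65, A 0, D 35, C 38, B 50. Winner: E.
The two methods disagree.

no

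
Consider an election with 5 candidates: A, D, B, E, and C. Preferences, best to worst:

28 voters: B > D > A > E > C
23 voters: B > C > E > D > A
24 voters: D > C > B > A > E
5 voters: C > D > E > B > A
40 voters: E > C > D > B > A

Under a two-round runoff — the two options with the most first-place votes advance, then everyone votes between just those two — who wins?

Round 1 first-place votes: A 0, D 24, B 51, E 40, C 5.
B and E advance.
Runoff: B is preferred to E by 75 voters; E by 45.
B wins the runoff.

B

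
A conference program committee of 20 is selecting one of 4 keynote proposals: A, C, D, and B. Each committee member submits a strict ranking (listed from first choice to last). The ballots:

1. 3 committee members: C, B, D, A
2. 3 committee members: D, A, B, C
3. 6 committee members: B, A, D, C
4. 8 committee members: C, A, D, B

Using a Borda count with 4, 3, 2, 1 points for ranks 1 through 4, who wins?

A

A: 3·1 + 3·3 + 6·3 + 8·3 = 54
C: 3·4 + 3·1 + 6·1 + 8·4 = 53
D: 3·2 + 3·4 + 6·2 + 8·2 = 46
B: 3·3 + 3·2 + 6·4 + 8·1 = 47
A has the highest Borda score (54).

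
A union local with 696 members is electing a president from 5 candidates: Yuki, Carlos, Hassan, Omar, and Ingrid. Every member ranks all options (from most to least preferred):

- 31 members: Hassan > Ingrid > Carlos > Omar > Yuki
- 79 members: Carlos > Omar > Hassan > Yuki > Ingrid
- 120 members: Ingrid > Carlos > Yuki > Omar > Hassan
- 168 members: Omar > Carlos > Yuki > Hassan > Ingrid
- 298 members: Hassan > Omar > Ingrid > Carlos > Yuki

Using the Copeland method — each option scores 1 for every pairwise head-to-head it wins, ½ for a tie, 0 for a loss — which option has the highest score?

Omar

Yuki: loses to Carlos, Hassan, Omar, and Ingrid → score 0.
Carlos: beats Yuki and Hassan; loses to Omar and Ingrid → score 2.
Hassan: beats Yuki and Ingrid; loses to Carlos and Omar → score 2.
Omar: beats Yuki, Carlos, Hassan, and Ingrid → score 4.
Ingrid: beats Yuki and Carlos; loses to Hassan and Omar → score 2.
Omar has the best pairwise record.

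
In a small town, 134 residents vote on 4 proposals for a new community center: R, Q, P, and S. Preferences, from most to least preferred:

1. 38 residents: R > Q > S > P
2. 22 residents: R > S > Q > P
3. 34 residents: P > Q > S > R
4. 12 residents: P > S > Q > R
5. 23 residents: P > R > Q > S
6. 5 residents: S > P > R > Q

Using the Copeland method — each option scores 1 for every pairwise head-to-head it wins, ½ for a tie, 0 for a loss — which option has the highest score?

R: beats Q and S; loses to P → score 2.
Q: beats S; loses to R and P → score 1.
P: beats R, Q, and S → score 3.
S: loses to R, Q, and P → score 0.
P has the best pairwise record.

P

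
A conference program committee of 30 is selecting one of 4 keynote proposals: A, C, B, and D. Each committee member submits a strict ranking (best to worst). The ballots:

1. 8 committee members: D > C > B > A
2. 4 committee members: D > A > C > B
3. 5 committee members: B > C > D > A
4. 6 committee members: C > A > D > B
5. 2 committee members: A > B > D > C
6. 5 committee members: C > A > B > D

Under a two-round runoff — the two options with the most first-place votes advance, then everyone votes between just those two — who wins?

Round 1 first-place votes: A 2, C 11, B 5, D 12.
D and C advance.
Runoff: D is preferred to C by 14 voters; C by 16.
C wins the runoff.

C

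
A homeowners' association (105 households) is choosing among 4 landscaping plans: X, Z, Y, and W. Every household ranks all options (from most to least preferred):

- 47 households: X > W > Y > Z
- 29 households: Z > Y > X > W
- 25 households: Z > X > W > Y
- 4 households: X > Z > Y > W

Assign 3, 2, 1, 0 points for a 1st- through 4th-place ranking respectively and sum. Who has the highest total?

X

X: 47·3 + 29·1 + 25·2 + 4·3 = 232
Z: 47·0 + 29·3 + 25·3 + 4·2 = 170
Y: 47·1 + 29·2 + 25·0 + 4·1 = 109
W: 47·2 + 29·0 + 25·1 + 4·0 = 119
X has the highest Borda score (232).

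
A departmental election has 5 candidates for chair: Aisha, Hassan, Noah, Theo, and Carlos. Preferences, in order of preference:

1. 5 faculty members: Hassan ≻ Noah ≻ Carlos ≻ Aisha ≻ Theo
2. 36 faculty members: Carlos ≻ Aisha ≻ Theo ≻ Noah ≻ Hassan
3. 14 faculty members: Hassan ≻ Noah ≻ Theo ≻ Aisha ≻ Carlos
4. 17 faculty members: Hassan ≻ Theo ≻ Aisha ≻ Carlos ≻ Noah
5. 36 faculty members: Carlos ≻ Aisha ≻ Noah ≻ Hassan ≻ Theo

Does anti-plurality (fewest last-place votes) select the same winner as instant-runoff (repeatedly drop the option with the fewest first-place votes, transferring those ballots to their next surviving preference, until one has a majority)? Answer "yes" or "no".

Anti-plurality — last-place votes: Aisha 0, Hassan 36, Noah 17, Theo 41, Carlos 14. Winner: Aisha.
Instant-runoff — R1 Aisha 0, Hassan 36, Noah 0, Theo 0, Carlos 72 (Carlos winner). Winner: Carlos.
The two methods disagree.

no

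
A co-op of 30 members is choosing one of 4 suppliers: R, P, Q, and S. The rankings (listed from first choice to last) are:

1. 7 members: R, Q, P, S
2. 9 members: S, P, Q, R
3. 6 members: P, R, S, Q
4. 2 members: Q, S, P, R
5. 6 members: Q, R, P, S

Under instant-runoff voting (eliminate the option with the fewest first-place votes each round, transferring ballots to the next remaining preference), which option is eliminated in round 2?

Q

Round 1: R 7, P 6, Q 8, S 9. Eliminate P.
Round 2: R 13, Q 8, S 9. Eliminate Q.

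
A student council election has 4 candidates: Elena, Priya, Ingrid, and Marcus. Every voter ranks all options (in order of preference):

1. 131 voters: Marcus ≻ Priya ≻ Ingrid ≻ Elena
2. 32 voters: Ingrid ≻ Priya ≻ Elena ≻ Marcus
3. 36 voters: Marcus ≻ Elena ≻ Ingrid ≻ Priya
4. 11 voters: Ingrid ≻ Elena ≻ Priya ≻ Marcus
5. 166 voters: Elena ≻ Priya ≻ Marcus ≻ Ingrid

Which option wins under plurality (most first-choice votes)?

Marcus

First-place votes: Elena 166, Priya 0, Ingrid 43, Marcus 167.
Marcus has the most first-place votes.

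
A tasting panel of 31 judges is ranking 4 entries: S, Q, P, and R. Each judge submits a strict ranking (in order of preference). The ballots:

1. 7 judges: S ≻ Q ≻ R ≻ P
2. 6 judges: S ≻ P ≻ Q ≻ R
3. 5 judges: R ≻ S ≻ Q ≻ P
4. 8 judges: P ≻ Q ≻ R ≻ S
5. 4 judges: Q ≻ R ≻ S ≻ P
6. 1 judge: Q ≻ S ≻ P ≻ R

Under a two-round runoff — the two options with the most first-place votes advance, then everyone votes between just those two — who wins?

Round 1 first-place votes: S 13, Q 5, P 8, R 5.
S and P advance.
Runoff: S is preferred to P by 23 voters; P by 8.
S wins the runoff.

S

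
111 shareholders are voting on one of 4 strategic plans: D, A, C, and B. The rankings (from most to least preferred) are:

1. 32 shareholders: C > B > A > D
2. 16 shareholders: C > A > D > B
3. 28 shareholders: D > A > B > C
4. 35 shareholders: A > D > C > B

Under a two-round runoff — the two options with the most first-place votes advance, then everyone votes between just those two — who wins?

Round 1 first-place votes: D 28, A 35, C 48, B 0.
C and A advance.
Runoff: C is preferred to A by 48 voters; A by 63.
A wins the runoff.

A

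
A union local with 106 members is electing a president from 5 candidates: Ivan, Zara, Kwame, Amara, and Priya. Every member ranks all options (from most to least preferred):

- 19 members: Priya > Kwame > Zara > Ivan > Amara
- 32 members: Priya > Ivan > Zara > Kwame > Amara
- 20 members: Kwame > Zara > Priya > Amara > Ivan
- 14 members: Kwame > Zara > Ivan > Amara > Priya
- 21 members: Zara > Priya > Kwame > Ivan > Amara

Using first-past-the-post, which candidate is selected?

First-place votes: Ivan 0, Zara 21, Kwame 34, Amara 0, Priya 51.
Priya has the most first-place votes.

Priya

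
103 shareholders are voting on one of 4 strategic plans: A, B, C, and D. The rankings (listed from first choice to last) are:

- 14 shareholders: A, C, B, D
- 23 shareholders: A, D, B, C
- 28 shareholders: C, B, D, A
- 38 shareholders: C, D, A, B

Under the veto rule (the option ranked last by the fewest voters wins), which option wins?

Last-place votes: A 28, B 38, C 23, D 14.
D is ranked last by the fewest voters, so D wins.

D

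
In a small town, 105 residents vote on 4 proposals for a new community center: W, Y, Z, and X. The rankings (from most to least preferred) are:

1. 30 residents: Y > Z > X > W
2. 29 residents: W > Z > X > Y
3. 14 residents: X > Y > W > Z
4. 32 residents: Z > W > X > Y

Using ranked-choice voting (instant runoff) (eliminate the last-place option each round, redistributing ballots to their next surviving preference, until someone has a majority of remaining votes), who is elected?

Round 1: W 29, Y 30, Z 32, X 14. Eliminate X.
Round 2: W 29, Y 44, Z 32. Eliminate W.
Round 3: Y 44, Z 61. Z has a majority.

Z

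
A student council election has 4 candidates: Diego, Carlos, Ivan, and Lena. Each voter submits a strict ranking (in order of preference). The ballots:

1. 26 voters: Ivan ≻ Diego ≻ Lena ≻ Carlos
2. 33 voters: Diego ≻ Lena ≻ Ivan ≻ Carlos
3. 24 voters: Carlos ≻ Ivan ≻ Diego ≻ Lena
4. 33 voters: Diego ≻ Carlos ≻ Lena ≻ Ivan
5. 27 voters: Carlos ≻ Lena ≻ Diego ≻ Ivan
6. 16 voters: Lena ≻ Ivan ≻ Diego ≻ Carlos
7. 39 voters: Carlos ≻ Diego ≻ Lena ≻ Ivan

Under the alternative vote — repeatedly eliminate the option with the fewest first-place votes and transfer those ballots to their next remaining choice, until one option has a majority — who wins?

Round 1: Diego 66, Carlos 90, Ivan 26, Lena 16. Eliminate Lena.
Round 2: Diego 66, Carlos 90, Ivan 42. Eliminate Ivan.
Round 3: Diego 108, Carlos 90. Diego has a majority.

Diego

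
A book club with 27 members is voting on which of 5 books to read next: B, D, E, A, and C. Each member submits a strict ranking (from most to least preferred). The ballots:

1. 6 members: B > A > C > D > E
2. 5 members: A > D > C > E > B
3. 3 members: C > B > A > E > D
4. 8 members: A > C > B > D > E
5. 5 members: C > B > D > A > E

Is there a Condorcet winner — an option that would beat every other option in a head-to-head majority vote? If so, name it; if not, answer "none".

none

Checking pairwise contests:
C beats B 21–6.
B beats D 22–5.
B beats E 22–5.
B beats A 14–13.
A beats C 19–8.
Every option loses at least one head-to-head, so there is no Condorcet winner.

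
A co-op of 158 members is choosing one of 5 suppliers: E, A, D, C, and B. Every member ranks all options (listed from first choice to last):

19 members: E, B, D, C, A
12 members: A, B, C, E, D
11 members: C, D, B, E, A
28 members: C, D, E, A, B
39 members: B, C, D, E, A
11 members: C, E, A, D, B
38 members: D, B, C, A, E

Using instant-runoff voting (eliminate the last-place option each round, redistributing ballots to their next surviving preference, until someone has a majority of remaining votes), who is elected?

Round 1: E 19, A 12, D 38, C 50, B 39. Eliminate A.
Round 2: E 19, D 38, C 50, B 51. Eliminate E.
Round 3: D 38, C 50, B 70. Eliminate D.
Round 4: C 50, B 108. B has a majority.

B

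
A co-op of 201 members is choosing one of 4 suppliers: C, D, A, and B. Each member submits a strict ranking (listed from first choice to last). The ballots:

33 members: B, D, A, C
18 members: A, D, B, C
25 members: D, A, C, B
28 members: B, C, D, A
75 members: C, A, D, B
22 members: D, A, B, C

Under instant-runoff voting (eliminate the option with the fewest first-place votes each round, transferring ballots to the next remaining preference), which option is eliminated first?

Round 1: C 75, D 47, A 18, B 61. Eliminate A.

A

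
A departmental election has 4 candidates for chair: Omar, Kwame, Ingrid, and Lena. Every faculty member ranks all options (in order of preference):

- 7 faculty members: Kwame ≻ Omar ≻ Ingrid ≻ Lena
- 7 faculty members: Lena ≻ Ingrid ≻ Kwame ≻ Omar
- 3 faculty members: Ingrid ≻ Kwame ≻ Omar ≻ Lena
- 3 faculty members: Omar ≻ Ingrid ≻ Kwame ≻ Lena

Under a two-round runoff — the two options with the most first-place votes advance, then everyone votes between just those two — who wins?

Round 1 first-place votes: Omar 3, Kwame 7, Ingrid 3, Lena 7.
Kwame and Lena advance.
Runoff: Kwame is preferred to Lena by 13 voters; Lena by 7.
Kwame wins the runoff.

Kwame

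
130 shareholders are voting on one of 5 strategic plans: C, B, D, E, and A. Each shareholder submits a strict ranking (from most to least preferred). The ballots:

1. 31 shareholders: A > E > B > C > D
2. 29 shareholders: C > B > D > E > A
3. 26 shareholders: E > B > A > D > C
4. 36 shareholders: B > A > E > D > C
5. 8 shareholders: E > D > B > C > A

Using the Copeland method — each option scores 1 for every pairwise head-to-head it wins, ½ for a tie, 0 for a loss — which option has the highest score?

B

C: loses to B, D, E, and A → score 0.
B: beats C, D, and A; ties E → score 3.5.
D: beats C; loses to B, E, and A → score 1.
E: beats C and D; ties B; loses to A → score 2.5.
A: beats C, D, and E; loses to B → score 3.
B has the best pairwise record.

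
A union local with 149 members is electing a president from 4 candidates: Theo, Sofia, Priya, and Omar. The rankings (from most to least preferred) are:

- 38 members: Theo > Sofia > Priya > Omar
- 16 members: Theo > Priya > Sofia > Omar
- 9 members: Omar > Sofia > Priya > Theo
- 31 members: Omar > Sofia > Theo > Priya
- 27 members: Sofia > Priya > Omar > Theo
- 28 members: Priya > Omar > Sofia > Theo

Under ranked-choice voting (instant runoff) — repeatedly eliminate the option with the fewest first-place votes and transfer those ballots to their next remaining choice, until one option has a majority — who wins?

Theo

Round 1: Theo 54, Sofia 27, Priya 28, Omar 40. Eliminate Sofia.
Round 2: Theo 54, Priya 55, Omar 40. Eliminate Omar.
Round 3: Theo 85, Priya 64. Theo has a majority.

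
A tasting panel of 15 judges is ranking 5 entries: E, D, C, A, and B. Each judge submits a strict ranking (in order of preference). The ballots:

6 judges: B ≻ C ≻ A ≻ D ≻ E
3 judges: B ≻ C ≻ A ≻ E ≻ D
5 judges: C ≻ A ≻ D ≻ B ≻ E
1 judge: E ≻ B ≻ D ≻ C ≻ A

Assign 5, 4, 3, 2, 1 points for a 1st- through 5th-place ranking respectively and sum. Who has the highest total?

E: 6·1 + 3·2 + 5·1 + 1·5 = 22
D: 6·2 + 3·1 + 5·3 + 1·3 = 33
C: 6·4 + 3·4 + 5·5 + 1·2 = 63
A: 6·3 + 3·3 + 5·4 + 1·1 = 48
B: 6·5 + 3·5 + 5·2 + 1·4 = 59
C has the highest Borda score (63).

C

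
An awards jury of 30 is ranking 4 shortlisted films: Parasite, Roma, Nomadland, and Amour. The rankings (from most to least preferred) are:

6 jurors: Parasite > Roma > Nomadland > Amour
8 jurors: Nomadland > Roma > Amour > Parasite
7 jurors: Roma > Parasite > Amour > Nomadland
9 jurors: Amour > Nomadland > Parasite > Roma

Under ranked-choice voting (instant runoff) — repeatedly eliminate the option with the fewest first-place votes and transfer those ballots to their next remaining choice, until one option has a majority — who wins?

Roma

Round 1: Parasite 6, Roma 7, Nomadland 8, Amour 9. Eliminate Parasite.
Round 2: Roma 13, Nomadland 8, Amour 9. Eliminate Nomadland.
Round 3: Roma 21, Amour 9. Roma has a majority.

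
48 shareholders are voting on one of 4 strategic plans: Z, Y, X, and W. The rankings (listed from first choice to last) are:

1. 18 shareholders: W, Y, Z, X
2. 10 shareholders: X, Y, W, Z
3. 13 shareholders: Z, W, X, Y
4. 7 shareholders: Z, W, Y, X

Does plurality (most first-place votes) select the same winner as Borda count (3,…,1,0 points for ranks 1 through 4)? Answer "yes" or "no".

no

Plurality — first-place votes: Z 20, Y 0, X 10, W 18. Winner: Z.
Borda — scores: Z 78, Y 63, X 43, W 104. Winner: W.
The two methods disagree.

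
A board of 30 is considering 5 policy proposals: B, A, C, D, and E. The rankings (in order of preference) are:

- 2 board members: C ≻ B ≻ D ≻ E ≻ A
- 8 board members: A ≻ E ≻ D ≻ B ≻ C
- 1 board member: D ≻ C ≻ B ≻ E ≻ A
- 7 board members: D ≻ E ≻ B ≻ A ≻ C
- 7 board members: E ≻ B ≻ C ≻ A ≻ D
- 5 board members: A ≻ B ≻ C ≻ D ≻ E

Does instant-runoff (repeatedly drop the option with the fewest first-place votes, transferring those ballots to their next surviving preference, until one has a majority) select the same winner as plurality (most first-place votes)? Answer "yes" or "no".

Instant-runoff — R1 B 0, A 13, C 2, D 8, E 7 (B out); R2 A 13, C 2, D 8, E 7 (C out); R3 A 13, D 10, E 7 (E out); R4 A 20, D 10 (A winner). Winner: A.
Plurality — first-place votes: B 0, A 13, C 2, D 8, E 7. Winner: A.
The two methods agree.

yes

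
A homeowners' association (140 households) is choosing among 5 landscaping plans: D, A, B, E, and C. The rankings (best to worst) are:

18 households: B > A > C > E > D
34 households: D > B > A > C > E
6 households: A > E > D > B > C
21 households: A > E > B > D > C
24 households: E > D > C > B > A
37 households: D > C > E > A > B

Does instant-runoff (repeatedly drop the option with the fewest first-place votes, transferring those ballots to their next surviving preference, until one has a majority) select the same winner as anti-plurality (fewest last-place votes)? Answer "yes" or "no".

yes

Instant-runoff — R1 D 71, A 27, B 18, E 24, C 0 (D winner). Winner: D.
Anti-plurality — last-place votes: D 18, A 24, B 37, E 34, C 27. Winner: D.
The two methods agree.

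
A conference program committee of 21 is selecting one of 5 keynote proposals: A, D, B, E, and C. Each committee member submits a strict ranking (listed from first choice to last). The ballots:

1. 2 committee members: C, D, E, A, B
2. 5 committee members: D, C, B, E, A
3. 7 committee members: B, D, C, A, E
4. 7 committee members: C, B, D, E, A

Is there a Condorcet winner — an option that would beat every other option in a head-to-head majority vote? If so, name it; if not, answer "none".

none

Checking pairwise contests:
D beats A 21–0.
B beats D 14–7.
C beats B 14–7.
D beats E 21–0.
D beats C 12–9.
Every option loses at least one head-to-head, so there is no Condorcet winner.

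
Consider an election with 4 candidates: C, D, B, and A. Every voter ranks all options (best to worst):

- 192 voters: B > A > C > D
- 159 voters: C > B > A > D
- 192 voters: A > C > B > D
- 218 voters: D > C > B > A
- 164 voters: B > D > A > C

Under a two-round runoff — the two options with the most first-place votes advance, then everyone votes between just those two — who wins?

Round 1 first-place votes: C 159, D 218, B 356, A 192.
B and D advance.
Runoff: B is preferred to D by 707 voters; D by 218.
B wins the runoff.

B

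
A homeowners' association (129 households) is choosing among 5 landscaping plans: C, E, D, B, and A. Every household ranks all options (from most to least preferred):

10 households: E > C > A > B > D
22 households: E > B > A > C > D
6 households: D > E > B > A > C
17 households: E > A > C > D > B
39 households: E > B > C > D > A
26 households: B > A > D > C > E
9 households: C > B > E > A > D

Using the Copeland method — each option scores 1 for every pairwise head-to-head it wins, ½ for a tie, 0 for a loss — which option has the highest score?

E

C: beats D; loses to E, B, and A → score 1.
E: beats C, D, B, and A → score 4.
D: loses to C, E, B, and A → score 0.
B: beats C, D, and A; loses to E → score 3.
A: beats C and D; loses to E and B → score 2.
E has the best pairwise record.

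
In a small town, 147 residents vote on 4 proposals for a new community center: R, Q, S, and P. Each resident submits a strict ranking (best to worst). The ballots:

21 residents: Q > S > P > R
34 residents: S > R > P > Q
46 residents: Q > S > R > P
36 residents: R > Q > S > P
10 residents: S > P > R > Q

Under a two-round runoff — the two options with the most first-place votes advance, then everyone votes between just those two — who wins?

Round 1 first-place votes: R 36, Q 67, S 44, P 0.
Q and S advance.
Runoff: Q is preferred to S by 103 voters; S by 44.
Q wins the runoff.

Q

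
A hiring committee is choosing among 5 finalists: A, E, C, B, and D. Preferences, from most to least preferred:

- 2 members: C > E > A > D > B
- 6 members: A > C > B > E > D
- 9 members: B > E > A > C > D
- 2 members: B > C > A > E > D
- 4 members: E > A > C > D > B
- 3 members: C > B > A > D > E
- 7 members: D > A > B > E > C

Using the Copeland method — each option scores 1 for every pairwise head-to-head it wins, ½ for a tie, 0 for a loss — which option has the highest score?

A

A: beats E, C, B, and D → score 4.
E: beats C and D; loses to A and B → score 2.
C: beats D; loses to A, E, and B → score 1.
B: beats E, C, and D; loses to A → score 3.
D: loses to A, E, C, and B → score 0.
A has the best pairwise record.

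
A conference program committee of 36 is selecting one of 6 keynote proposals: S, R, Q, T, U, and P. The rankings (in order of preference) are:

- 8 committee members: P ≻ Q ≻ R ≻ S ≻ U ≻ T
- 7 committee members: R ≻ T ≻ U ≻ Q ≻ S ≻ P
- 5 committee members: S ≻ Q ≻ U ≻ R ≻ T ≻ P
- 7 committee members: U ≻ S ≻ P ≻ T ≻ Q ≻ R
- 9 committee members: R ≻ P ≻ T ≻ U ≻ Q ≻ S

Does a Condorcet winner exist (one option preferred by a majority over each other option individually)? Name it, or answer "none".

none

Checking pairwise contests:
R beats S 24–12.
Q beats R 20–16.
T beats Q 23–13.
S beats T 20–16.
R beats U 24–12.
S beats P 19–17.
Every option loses at least one head-to-head, so there is no Condorcet winner.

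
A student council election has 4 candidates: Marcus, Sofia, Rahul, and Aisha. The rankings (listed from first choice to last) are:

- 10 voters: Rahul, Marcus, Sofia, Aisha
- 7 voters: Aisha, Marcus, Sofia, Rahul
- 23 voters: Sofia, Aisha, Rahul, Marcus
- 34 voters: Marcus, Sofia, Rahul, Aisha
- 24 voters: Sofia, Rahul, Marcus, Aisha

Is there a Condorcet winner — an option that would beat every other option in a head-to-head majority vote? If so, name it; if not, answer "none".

none

Checking pairwise contests:
Rahul beats Marcus 57–41.
Marcus beats Sofia 51–47.
Sofia beats Rahul 88–10.
Marcus beats Aisha 68–30.
Every option loses at least one head-to-head, so there is no Condorcet winner.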